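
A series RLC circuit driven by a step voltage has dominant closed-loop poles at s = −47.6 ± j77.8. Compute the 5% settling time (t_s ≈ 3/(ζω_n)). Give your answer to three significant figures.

For poles at −σ ± jω_d, ζω_n = σ = 47.6, so t_s ≈ 3/σ = 0.0630 s.

t_s ≈ 0.0630 s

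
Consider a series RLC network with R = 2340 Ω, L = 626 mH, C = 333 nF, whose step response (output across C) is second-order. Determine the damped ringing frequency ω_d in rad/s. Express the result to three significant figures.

ω_d ≈ 1140 rad/s

For a series RLC circuit (capacitor voltage as output), ω_n = 1/√(LC) = 1/√(626 mH · 333 nF) = 2190 rad/s.
ζ = (R/2)·√(C/L) = (2340/2)·√(333 nF/626 mH) = 0.853.
ω_d = ω_n√(1−ζ²) = 1140 rad/s.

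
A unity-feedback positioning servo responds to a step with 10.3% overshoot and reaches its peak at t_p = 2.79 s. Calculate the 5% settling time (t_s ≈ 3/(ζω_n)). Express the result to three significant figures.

The overshoot fixes ζ = −ln(OS)/√(π²+ln²(OS)) = 0.586.
From t_p = π/ω_d, ω_d = π/2.79 = 1.13 rad/s, so ω_n = ω_d/√(1−ζ²) = 1.39 rad/s.
t_s ≈ 3/(ζω_n) = 3/(0.586·1.39) = 3.68 s.

t_s ≈ 3.68 s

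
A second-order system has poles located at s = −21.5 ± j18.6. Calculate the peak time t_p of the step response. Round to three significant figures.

t_p ≈ 0.169 s

t_p = π/ω_d with ω_d = 18.6 (the imaginary part), so t_p = 0.169 s.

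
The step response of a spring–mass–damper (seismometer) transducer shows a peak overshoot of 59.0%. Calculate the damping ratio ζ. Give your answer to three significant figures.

ζ = −ln(OS)/√(π² + (ln OS)²). With OS = 0.590, ln OS = −0.5276 and ζ = 0.5276/3.186 = 0.166.

ζ ≈ 0.166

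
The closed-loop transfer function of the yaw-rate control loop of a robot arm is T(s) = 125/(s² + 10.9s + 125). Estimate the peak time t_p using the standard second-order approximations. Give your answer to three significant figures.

t_p ≈ 0.322 s

ω_n = √125 = 11.2 rad/s; ζ = 10.9/(2·11.2) = 0.487.
The damped frequency ω_d = ω_n√(1−ζ²) = 9.76 rad/s. Then t_p = π/ω_d = 0.322 s.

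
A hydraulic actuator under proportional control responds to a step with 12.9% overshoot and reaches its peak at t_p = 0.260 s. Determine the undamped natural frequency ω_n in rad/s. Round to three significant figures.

From the overshoot, ζ = −ln(OS)/√(π²+ln²(OS)) = 0.546.
From t_p = π/ω_d, ω_d = π/0.260 = 12.1 rad/s, so ω_n = ω_d/√(1−ζ²) = 14.4 rad/s.

ω_n ≈ 14.4 rad/s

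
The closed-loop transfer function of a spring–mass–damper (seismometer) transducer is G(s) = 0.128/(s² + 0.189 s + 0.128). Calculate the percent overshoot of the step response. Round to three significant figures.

%OS ≈ 42.3%

Matching coefficients with s² + 2ζω_n s + ω_n² gives ω_n² = 0.128 ⇒ ω_n = 0.358 rad/s, and ζ = 0.189/(2ω_n) = 0.264.
%OS = 100·exp(−πζ/√(1−ζ²)) = 42.3%.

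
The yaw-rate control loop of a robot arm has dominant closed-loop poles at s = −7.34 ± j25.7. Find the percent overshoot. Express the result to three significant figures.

The poles are at −σ ± jω_d with σ = 7.34 and ω_d = 25.7, so ω_n = √(σ²+ω_d²) = 26.7 rad/s and ζ = σ/ω_n = 0.275.
Overshoot: exp(−π·0.275/√(1−0.275²)) = 0.408, i.e. 40.8%.

%OS ≈ 40.8%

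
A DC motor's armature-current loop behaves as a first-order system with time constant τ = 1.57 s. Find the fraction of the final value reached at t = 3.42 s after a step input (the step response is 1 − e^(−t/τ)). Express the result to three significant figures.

y/y_∞ ≈ 0.887

y(t)/y_∞ = 1 − e^(−t/τ) = 1 − e^(−3.42/1.57) = 1 − e^(−2.18) = 0.887.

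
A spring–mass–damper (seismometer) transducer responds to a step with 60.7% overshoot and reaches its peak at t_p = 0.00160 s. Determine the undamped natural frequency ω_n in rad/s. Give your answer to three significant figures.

From the overshoot, ζ = −ln(OS)/√(π²+ln²(OS)) = 0.157.
t_p = π/ω_d ⇒ ω_d = 1960 rad/s; then ω_n = ω_d/√(1−ζ²) = 1990 rad/s.

ω_n ≈ 1990 rad/s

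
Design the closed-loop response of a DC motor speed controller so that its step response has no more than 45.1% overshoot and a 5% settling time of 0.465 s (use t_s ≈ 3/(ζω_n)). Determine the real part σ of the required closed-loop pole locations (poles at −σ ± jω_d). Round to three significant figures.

The settling-time spec alone fixes σ = ζω_n = 3/t_s = 3/0.465 = 6.45.
(Overshoot then fixes ζ = 0.246 and hence ω_d = σ·√(1−ζ²)/ζ = 25.5 rad/s.)

σ ≈ 6.45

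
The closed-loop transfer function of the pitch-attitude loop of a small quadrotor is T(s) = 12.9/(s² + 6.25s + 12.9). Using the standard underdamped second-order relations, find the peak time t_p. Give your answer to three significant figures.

t_p ≈ 1.77 s

Comparing the denominator to s² + 2ζω_n s + ω_n²: ω_n = √12.9 = 3.59 rad/s, and 2ζω_n = 6.25 so ζ = 6.25/(2·3.59) = 0.870.
ω_d = ω_n√(1−ζ²) = 1.77 rad/s. Then t_p = π/ω_d = 1.77 s.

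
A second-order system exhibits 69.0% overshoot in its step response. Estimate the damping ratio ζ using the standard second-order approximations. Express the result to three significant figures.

ζ ≈ 0.117

ζ = −ln(OS)/√(π² + (ln OS)²). With OS = 0.690, ln OS = −0.3711 and ζ = 0.3711/3.163 = 0.117.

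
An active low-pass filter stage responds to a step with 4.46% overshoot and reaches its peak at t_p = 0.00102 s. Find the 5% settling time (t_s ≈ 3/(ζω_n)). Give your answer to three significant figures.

The overshoot fixes ζ = −ln(OS)/√(π²+ln²(OS)) = 0.704.
From t_p = π/ω_d, ω_d = π/0.00102 = 3080 rad/s, so ω_n = ω_d/√(1−ζ²) = 4330 rad/s.
t_s ≈ 3/(ζω_n) = 3/(0.704·4330) = 0.000984 s.

t_s ≈ 0.000984 s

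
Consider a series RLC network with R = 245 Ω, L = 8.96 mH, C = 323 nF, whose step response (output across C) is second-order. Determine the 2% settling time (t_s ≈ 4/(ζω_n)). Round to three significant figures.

t_s ≈ 0.000293 s

For a series RLC circuit (capacitor voltage as output), ω_n = 1/√(LC) = 1/√(8.96 mH · 323 nF) = 18600 rad/s.
ζ = (R/2)·√(C/L) = (245/2)·√(323 nF/8.96 mH) = 0.736.
t_s ≈ 4/(ζω_n) = 0.000293 s.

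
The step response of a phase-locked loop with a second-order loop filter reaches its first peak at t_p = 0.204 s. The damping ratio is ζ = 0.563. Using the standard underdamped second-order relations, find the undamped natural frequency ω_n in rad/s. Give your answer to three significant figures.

Peak time t_p = π/ω_d, so ω_d = π/t_p = π/0.204 = 15.4 rad/s.
ω_n = ω_d/√(1−ζ²) = 15.4/√0.683 = 18.6 rad/s.

ω_n ≈ 18.6 rad/s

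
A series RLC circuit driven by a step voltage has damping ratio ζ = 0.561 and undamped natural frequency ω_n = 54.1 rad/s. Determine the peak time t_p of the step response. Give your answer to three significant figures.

The damped frequency is ω_d = ω_n√(1−ζ²) = 54.1·√(1−0.315) = 44.8 rad/s.
Peak time t_p = π/ω_d = π/44.8 = 0.0701 s.

t_p ≈ 0.0701 s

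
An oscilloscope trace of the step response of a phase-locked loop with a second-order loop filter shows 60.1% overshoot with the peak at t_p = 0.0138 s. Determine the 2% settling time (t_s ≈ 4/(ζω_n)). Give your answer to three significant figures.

t_s ≈ 0.108 s

The overshoot fixes ζ = −ln(OS)/√(π²+ln²(OS)) = 0.160.
From t_p = π/ω_d, ω_d = π/0.0138 = 228 rad/s, so ω_n = ω_d/√(1−ζ²) = 231 rad/s.
t_s ≈ 4/(ζω_n) = 4/(0.160·231) = 0.108 s.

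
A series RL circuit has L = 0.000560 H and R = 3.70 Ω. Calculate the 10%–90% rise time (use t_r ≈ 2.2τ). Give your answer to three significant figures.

τ = L/R = 0.000560/3.70 = 0.000151 s.
t_r ≈ 2.2τ = 0.000333 s.

t_r ≈ 0.000333 s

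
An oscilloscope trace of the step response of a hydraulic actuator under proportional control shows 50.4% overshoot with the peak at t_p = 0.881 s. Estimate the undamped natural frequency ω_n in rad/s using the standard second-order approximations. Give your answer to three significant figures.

The overshoot fixes ζ = −ln(OS)/√(π²+ln²(OS)) = 0.213.
From t_p = π/ω_d, ω_d = π/0.881 = 3.57 rad/s, so ω_n = ω_d/√(1−ζ²) = 3.65 rad/s.

ω_n ≈ 3.65 rad/s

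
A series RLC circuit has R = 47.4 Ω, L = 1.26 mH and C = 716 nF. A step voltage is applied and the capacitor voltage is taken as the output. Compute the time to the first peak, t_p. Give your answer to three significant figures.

For a series RLC circuit (capacitor voltage as output), ω_n = 1/√(LC) = 1/√(1.26 mH · 716 nF) = 33300 rad/s.
ζ = (R/2)·√(C/L) = (47.4/2)·√(716 nF/1.26 mH) = 0.565.
ω_d = ω_n√(1−ζ²) = 27500 rad/s. t_p = π/ω_d = 0.000114 s.

t_p ≈ 0.000114 s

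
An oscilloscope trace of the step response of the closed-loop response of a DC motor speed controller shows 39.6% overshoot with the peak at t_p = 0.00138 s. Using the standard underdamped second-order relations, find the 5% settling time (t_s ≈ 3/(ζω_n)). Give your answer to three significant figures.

ζ from %OS: ζ = |ln 0.396|/√(π²+ln²0.396) = 0.283.
From t_p = π/ω_d, ω_d = π/0.00138 = 2280 rad/s, so ω_n = ω_d/√(1−ζ²) = 2370 rad/s.
t_s ≈ 3/(ζω_n) = 3/(0.283·2370) = 0.00447 s.

t_s ≈ 0.00447 s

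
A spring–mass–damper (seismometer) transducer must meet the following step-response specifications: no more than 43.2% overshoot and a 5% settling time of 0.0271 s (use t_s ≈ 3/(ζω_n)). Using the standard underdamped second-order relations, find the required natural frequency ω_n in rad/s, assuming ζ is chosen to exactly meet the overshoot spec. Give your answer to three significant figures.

Inverting the overshoot relation: ζ = |ln 0.432|/√(π² + ln²0.432) = 0.258.
From t_s ≈ 3/(ζω_n): ω_n = 3/(ζ·t_s) = 3/(0.258·0.0271) = 429 rad/s.

ω_n ≈ 429 rad/s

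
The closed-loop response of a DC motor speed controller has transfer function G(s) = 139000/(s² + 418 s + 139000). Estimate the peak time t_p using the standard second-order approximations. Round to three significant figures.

Comparing the denominator to s² + 2ζω_n s + ω_n²: ω_n = √139000 = 373 rad/s, and 2ζω_n = 418 so ζ = 418/(2·373) = 0.561.
ω_d = 373·√(1 − 0.561²) = 309 rad/s. Then t_p = π/ω_d = 0.0102 s.

t_p ≈ 0.0102 s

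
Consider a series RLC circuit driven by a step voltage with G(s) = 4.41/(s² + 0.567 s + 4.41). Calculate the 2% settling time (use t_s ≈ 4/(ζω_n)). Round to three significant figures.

Matching coefficients with s² + 2ζω_n s + ω_n² gives ω_n² = 4.41 ⇒ ω_n = 2.10 rad/s, and ζ = 0.567/(2ω_n) = 0.135.
t_s ≈ 4/(ζω_n) = 4/(0.135·2.10) = 14.1 s.

t_s ≈ 14.1 s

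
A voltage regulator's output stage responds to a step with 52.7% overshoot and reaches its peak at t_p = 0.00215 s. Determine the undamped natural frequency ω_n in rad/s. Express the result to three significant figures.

ω_n ≈ 1490 rad/s

The overshoot fixes ζ = −ln(OS)/√(π²+ln²(OS)) = 0.200.
From t_p = π/ω_d, ω_d = π/0.00215 = 1460 rad/s, so ω_n = ω_d/√(1−ζ²) = 1490 rad/s.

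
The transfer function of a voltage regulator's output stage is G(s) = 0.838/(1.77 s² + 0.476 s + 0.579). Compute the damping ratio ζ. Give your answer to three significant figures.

ζ ≈ 0.235

Dividing through by 1.77: denominator becomes s² + 0.2689 s + 0.3271.
So ω_n = √0.3271 = 0.572 rad/s and ζ = 0.2689/(2·0.572) = 0.235.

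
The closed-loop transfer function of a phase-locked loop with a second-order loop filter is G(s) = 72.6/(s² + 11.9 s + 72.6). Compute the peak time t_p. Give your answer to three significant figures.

ω_n = √72.6 = 8.52 rad/s; ζ = 11.9/(2·8.52) = 0.698.
ω_d = 8.52·√(1 − 0.698²) = 6.10 rad/s. Then t_p = π/ω_d = 0.515 s.

t_p ≈ 0.515 s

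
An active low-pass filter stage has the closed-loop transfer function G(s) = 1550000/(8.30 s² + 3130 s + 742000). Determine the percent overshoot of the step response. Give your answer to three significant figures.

Dividing through by 8.30: denominator becomes s² + 377.1 s + 89400.
So ω_n = √89400 = 299 rad/s and ζ = 377.1/(2·299) = 0.631.
%OS = 100·exp(−πζ/√(1−ζ²)) = 7.79%.

%OS ≈ 7.79%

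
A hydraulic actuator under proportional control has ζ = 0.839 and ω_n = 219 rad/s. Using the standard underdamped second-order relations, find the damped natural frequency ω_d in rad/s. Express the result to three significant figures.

ω_d = ω_n√(1−ζ²) = 219·√0.296 = 119 rad/s.

ω_d ≈ 119 rad/s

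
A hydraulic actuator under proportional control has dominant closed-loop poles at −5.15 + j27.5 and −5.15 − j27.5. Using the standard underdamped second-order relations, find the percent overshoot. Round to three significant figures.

%OS ≈ 55.5%

|pole| = ω_n = √(5.15² + 27.5²) = 28.0 rad/s; ζ = cos θ = σ/ω_n = 0.184.
Overshoot: exp(−π·0.184/√(1−0.184²)) = 0.555, i.e. 55.5%.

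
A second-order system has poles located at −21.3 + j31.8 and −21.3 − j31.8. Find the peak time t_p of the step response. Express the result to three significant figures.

t_p = π/ω_d with ω_d = 31.8 (the imaginary part), so t_p = 0.0988 s.

t_p ≈ 0.0988 s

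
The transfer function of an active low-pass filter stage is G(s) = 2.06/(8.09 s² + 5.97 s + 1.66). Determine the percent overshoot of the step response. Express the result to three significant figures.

Dividing through by 8.09: denominator becomes s² + 0.7379 s + 0.2052.
So ω_n = √0.2052 = 0.453 rad/s and ζ = 0.7379/(2·0.453) = 0.815.
%OS = 100·exp(−πζ/√(1−ζ²)) = 1.21%.

%OS ≈ 1.21%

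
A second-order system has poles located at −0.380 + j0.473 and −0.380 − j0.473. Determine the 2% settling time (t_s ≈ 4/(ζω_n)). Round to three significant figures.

For poles at −σ ± jω_d, ζω_n = σ = 0.380, so t_s ≈ 4/σ = 10.5 s.

t_s ≈ 10.5 s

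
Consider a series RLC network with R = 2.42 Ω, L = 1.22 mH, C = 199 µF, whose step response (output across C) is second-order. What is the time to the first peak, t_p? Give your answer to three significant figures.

t_p ≈ 0.00177 s

For a series RLC circuit (capacitor voltage as output), ω_n = 1/√(LC) = 1/√(1.22 mH · 199 µF) = 2030 rad/s.
ζ = (R/2)·√(C/L) = (2.42/2)·√(199 µF/1.22 mH) = 0.489.
The damped frequency ω_d = ω_n√(1−ζ²) = 1770 rad/s. t_p = π/ω_d = 0.00177 s.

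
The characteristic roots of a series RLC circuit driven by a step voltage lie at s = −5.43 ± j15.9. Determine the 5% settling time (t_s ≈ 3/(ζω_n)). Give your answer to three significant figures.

For poles at −σ ± jω_d, ζω_n = σ = 5.43, so t_s ≈ 3/σ = 0.552 s.

t_s ≈ 0.552 s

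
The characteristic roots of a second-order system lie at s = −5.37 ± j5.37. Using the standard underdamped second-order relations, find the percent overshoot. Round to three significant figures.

%OS ≈ 4.32%

|pole| = ω_n = √(5.37² + 5.37²) = 7.59 rad/s; ζ = cos θ = σ/ω_n = 0.707.
Overshoot: exp(−π·0.707/√(1−0.707²)) = 0.0432, i.e. 4.32%.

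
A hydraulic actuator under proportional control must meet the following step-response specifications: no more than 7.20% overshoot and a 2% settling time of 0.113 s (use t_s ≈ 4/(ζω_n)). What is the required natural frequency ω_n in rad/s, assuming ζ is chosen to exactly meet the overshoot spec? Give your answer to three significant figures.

From %OS = 100·exp(−πζ/√(1−ζ²)), invert to get ζ = −ln(OS)/√(π² + ln²(OS)) with OS = 0.0720.
−ln 0.0720 = 2.631, so ζ = 2.631/√(π² + 6.923) = 0.642.
From t_s ≈ 4/(ζω_n): ω_n = 4/(ζ·t_s) = 4/(0.642·0.113) = 55.1 rad/s.

ω_n ≈ 55.1 rad/s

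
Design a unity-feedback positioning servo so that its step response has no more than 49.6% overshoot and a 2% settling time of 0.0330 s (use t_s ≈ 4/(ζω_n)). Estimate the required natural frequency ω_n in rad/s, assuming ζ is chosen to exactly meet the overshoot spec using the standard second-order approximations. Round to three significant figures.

Inverting the overshoot relation: ζ = |ln 0.496|/√(π² + ln²0.496) = 0.218.
Then ω_n = 4/(ζ t_s) = 4/(0.218 × 0.0330) = 556 rad/s.

ω_n ≈ 556 rad/s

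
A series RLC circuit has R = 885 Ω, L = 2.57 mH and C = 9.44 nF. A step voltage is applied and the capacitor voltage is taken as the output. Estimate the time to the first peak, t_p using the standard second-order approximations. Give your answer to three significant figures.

For a series RLC circuit (capacitor voltage as output), ω_n = 1/√(LC) = 1/√(2.57 mH · 9.44 nF) = 203000 rad/s.
ζ = (R/2)·√(C/L) = (885/2)·√(9.44 nF/2.57 mH) = 0.848.
ω_d = 203000·√(1 − 0.848²) = 108000 rad/s. t_p = π/ω_d = 0.0000292 s.

t_p ≈ 0.0000292 s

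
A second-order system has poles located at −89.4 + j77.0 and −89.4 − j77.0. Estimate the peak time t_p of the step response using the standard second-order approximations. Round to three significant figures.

t_p ≈ 0.0408 s

t_p = π/ω_d with ω_d = 77.0 (the imaginary part), so t_p = 0.0408 s.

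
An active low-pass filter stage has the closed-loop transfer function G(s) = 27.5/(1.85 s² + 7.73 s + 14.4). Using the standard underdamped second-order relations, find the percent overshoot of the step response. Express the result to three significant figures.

Dividing through by 1.85: denominator becomes s² + 4.178 s + 7.784.
So ω_n = √7.784 = 2.79 rad/s and ζ = 4.178/(2·2.79) = 0.749.
%OS = 100·exp(−πζ/√(1−ζ²)) = 2.87%.

%OS ≈ 2.87%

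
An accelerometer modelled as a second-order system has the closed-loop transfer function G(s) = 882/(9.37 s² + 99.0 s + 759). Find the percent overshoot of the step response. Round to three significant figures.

Dividing through by 9.37: denominator becomes s² + 10.57 s + 81.00.
So ω_n = √81.00 = 9.00 rad/s and ζ = 10.57/(2·9.00) = 0.587.
Overshoot: exp(−π·0.587/√(1−0.587²)) = 0.103, i.e. 10.3%.

%OS ≈ 10.3%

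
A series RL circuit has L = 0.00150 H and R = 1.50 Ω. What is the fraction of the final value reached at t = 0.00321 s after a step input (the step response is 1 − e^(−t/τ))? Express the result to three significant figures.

τ = L/R = 0.00150/1.50 = 0.00100 s.
y(t)/y_∞ = 1 − e^(−t/τ) = 1 − e^(−0.00321/0.00100) = 1 − e^(−3.21) = 0.960.

y/y_∞ ≈ 0.960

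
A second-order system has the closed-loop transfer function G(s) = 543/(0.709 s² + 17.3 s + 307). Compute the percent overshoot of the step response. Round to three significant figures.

Dividing through by 0.709: denominator becomes s² + 24.40 s + 433.0.
So ω_n = √433.0 = 20.8 rad/s and ζ = 24.40/(2·20.8) = 0.586.
%OS = 100·exp(−πζ/√(1−ζ²)) = 10.3%.

%OS ≈ 10.3%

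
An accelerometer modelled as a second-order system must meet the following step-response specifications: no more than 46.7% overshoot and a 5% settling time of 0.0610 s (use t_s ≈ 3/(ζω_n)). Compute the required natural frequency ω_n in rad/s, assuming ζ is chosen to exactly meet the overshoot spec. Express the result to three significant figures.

ω_n ≈ 209 rad/s

From %OS = 100·exp(−πζ/√(1−ζ²)), invert to get ζ = −ln(OS)/√(π² + ln²(OS)) with OS = 0.467.
−ln 0.467 = 0.7614, so ζ = 0.7614/√(π² + 0.5798) = 0.236.
Then ω_n = 3/(ζ t_s) = 3/(0.236 × 0.0610) = 209 rad/s.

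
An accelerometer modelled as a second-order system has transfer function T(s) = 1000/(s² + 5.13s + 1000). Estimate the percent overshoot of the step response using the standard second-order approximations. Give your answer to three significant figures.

ω_n = √1000 = 31.6 rad/s; ζ = 5.13/(2·31.6) = 0.0811.
%OS = 100·exp(−πζ/√(1−ζ²)) = 77.4%.

%OS ≈ 77.4%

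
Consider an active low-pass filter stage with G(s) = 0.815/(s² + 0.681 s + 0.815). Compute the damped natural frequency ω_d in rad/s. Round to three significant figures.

Matching coefficients with s² + 2ζω_n s + ω_n² gives ω_n² = 0.815 ⇒ ω_n = 0.903 rad/s, and ζ = 0.681/(2ω_n) = 0.377.
ω_d = 0.903·√(1 − 0.377²) = 0.836 rad/s.

ω_d ≈ 0.836 rad/s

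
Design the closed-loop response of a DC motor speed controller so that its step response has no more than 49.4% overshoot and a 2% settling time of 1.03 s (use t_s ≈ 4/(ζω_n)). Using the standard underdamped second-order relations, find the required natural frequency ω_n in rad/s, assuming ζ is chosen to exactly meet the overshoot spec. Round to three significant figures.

ω_n ≈ 17.7 rad/s

ζ = −ln(OS)/√(π² + (ln OS)²). With OS = 0.494, ln OS = −0.7052 and ζ = 0.7052/3.220 = 0.219.
Then ω_n = 4/(ζ t_s) = 4/(0.219 × 1.03) = 17.7 rad/s.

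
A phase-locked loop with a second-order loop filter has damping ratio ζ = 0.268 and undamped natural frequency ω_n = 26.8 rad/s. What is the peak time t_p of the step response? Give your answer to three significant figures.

t_p ≈ 0.122 s

The damped frequency is ω_d = ω_n√(1−ζ²) = 26.8·√(1−0.0718) = 25.8 rad/s.
Peak time t_p = π/ω_d = π/25.8 = 0.122 s.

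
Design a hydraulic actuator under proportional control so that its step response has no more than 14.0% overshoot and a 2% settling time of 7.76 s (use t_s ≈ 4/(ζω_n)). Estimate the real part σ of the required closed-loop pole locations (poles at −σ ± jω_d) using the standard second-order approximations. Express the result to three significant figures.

The settling-time spec alone fixes σ = ζω_n = 4/t_s = 4/7.76 = 0.515.
(Overshoot then fixes ζ = 0.531 and hence ω_d = σ·√(1−ζ²)/ζ = 0.824 rad/s.)

σ ≈ 0.515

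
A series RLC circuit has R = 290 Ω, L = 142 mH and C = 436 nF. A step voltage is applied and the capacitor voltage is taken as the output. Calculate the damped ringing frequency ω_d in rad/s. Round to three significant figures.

For a series RLC circuit (capacitor voltage as output), ω_n = 1/√(LC) = 1/√(142 mH · 436 nF) = 4020 rad/s.
ζ = (R/2)·√(C/L) = (290/2)·√(436 nF/142 mH) = 0.254.
ω_d = ω_n√(1−ζ²) = 3890 rad/s.

ω_d ≈ 3890 rad/s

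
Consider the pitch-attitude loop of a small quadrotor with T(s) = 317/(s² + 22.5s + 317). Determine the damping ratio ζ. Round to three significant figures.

Comparing the denominator to s² + 2ζω_n s + ω_n²: ω_n = √317 = 17.8 rad/s, and 2ζω_n = 22.5 so ζ = 22.5/(2·17.8) = 0.632.

ζ ≈ 0.632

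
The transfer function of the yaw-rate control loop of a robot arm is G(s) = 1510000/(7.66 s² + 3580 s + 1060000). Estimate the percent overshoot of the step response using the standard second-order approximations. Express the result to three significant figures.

Dividing through by 7.66: denominator becomes s² + 467.4 s + 138400.
So ω_n = √138400 = 372 rad/s and ζ = 467.4/(2·372) = 0.628.
Overshoot: exp(−π·0.628/√(1−0.628²)) = 0.0792, i.e. 7.92%.

%OS ≈ 7.92%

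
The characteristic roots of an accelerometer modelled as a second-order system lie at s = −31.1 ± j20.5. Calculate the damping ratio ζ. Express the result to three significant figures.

ζ ≈ 0.835

The poles are at −σ ± jω_d with σ = 31.1 and ω_d = 20.5, so ω_n = √(σ²+ω_d²) = 37.2 rad/s and ζ = σ/ω_n = 0.835.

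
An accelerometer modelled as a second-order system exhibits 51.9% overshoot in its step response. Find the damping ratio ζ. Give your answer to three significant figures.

ζ = −ln(OS)/√(π² + (ln OS)²). With OS = 0.519, ln OS = −0.6559 and ζ = 0.6559/3.209 = 0.204.

ζ ≈ 0.204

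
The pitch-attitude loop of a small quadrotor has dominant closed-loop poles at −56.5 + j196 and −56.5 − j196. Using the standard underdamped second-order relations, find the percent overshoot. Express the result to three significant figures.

%OS ≈ 40.4%

|pole| = ω_n = √(56.5² + 196²) = 204 rad/s; ζ = cos θ = σ/ω_n = 0.277.
Overshoot: exp(−π·0.277/√(1−0.277²)) = 0.404, i.e. 40.4%.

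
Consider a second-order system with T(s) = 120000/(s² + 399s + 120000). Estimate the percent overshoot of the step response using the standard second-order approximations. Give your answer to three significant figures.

Comparing the denominator to s² + 2ζω_n s + ω_n²: ω_n = √120000 = 346 rad/s, and 2ζω_n = 399 so ζ = 399/(2·346) = 0.576.
%OS = 100 e^{−πζ/√(1−ζ²)} with ζ = 0.576 gives 10.9%.

%OS ≈ 10.9%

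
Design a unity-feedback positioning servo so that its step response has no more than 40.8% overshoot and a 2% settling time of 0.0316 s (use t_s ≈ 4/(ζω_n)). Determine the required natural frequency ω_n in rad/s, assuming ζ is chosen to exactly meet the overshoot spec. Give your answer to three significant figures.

From %OS = 100·exp(−πζ/√(1−ζ²)), invert to get ζ = −ln(OS)/√(π² + ln²(OS)) with OS = 0.408.
−ln 0.408 = 0.8965, so ζ = 0.8965/√(π² + 0.8037) = 0.274.
From t_s ≈ 4/(ζω_n): ω_n = 4/(ζ·t_s) = 4/(0.274·0.0316) = 461 rad/s.

ω_n ≈ 461 rad/s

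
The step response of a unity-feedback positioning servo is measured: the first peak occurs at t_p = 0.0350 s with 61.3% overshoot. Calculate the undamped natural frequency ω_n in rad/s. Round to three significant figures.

ω_n ≈ 90.8 rad/s

From the overshoot, ζ = −ln(OS)/√(π²+ln²(OS)) = 0.154.
t_p = π/ω_d ⇒ ω_d = 89.8 rad/s; then ω_n = ω_d/√(1−ζ²) = 90.8 rad/s.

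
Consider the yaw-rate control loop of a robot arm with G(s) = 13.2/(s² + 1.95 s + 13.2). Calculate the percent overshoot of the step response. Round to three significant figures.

Matching coefficients with s² + 2ζω_n s + ω_n² gives ω_n² = 13.2 ⇒ ω_n = 3.63 rad/s, and ζ = 1.95/(2ω_n) = 0.268.
%OS = 100 e^{−πζ/√(1−ζ²)} with ζ = 0.268 gives 41.7%.

%OS ≈ 41.7%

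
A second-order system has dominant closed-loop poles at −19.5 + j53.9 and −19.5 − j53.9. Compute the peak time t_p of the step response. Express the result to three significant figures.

t_p ≈ 0.0583 s

t_p = π/ω_d with ω_d = 53.9 (the imaginary part), so t_p = 0.0583 s.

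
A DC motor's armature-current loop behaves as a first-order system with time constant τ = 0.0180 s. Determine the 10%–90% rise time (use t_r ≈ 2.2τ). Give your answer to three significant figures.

t_r ≈ 0.0396 s

t_r ≈ 2.2τ = 0.0396 s.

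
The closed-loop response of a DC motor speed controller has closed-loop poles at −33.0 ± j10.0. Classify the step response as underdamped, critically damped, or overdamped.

underdamped

Since the poles form a complex-conjugate pair with nonzero imaginary part, the response is underdamped.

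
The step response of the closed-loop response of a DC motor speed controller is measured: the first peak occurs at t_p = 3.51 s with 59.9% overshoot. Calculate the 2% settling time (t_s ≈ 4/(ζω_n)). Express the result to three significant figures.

ζ from %OS: ζ = |ln 0.599|/√(π²+ln²0.599) = 0.161.
From t_p = π/ω_d, ω_d = π/3.51 = 0.895 rad/s, so ω_n = ω_d/√(1−ζ²) = 0.907 rad/s.
t_s ≈ 4/(ζω_n) = 4/(0.161·0.907) = 27.4 s.

t_s ≈ 27.4 s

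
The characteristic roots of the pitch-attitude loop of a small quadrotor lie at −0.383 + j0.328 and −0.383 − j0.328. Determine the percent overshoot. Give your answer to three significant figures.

The poles are at −σ ± jω_d with σ = 0.383 and ω_d = 0.328, so ω_n = √(σ²+ω_d²) = 0.504 rad/s and ζ = σ/ω_n = 0.760.
%OS = 100·exp(−πζ/√(1−ζ²)) = 2.55%.

%OS ≈ 2.55%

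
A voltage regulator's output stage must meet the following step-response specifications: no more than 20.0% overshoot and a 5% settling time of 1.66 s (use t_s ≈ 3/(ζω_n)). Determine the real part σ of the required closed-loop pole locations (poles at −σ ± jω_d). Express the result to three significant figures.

σ ≈ 1.81

The settling-time spec alone fixes σ = ζω_n = 3/t_s = 3/1.66 = 1.81.
(Overshoot then fixes ζ = 0.456 and hence ω_d = σ·√(1−ζ²)/ζ = 3.53 rad/s.)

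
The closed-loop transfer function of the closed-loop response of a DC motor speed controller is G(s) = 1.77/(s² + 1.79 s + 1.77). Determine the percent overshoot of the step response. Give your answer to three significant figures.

Matching coefficients with s² + 2ζω_n s + ω_n² gives ω_n² = 1.77 ⇒ ω_n = 1.33 rad/s, and ζ = 1.79/(2ω_n) = 0.673.
%OS = 100·exp(−πζ/√(1−ζ²)) = 5.75%.

%OS ≈ 5.75%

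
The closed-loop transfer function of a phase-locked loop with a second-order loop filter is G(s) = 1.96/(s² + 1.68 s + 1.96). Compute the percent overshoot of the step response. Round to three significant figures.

%OS ≈ 9.48%

Matching coefficients with s² + 2ζω_n s + ω_n² gives ω_n² = 1.96 ⇒ ω_n = 1.40 rad/s, and ζ = 1.68/(2ω_n) = 0.600.
%OS = 100 e^{−πζ/√(1−ζ²)} with ζ = 0.600 gives 9.48%.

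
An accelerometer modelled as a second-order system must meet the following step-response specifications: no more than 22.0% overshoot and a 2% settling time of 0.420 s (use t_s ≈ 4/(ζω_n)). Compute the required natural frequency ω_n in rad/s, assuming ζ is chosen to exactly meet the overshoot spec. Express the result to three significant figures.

From %OS = 100·exp(−πζ/√(1−ζ²)), invert to get ζ = −ln(OS)/√(π² + ln²(OS)) with OS = 0.220.
−ln 0.220 = 1.514, so ζ = 1.514/√(π² + 2.293) = 0.434.
From t_s ≈ 4/(ζω_n): ω_n = 4/(ζ·t_s) = 4/(0.434·0.420) = 21.9 rad/s.

ω_n ≈ 21.9 rad/s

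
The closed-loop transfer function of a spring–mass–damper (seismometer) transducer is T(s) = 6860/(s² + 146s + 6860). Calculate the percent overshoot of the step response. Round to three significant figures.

Comparing the denominator to s² + 2ζω_n s + ω_n²: ω_n = √6860 = 82.8 rad/s, and 2ζω_n = 146 so ζ = 146/(2·82.8) = 0.881.
%OS = 100·exp(−πζ/√(1−ζ²)) = 0.285%.

%OS ≈ 0.285%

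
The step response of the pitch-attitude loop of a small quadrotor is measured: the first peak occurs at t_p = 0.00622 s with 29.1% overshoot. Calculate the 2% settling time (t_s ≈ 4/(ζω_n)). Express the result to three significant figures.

t_s ≈ 0.0202 s

From the overshoot, ζ = −ln(OS)/√(π²+ln²(OS)) = 0.366.
t_p = π/ω_d ⇒ ω_d = 505 rad/s; then ω_n = ω_d/√(1−ζ²) = 543 rad/s.
t_s ≈ 4/(ζω_n) = 4/(0.366·543) = 0.0202 s.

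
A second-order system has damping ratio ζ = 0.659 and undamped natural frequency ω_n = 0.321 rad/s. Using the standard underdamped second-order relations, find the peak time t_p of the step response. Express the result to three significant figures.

t_p ≈ 13.0 s

The damped frequency is ω_d = ω_n√(1−ζ²) = 0.321·√(1−0.434) = 0.241 rad/s.
Peak time t_p = π/ω_d = π/0.241 = 13.0 s.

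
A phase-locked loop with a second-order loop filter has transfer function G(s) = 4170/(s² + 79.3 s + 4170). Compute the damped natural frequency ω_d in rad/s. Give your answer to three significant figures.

ω_n = √4170 = 64.6 rad/s; ζ = 79.3/(2·64.6) = 0.614.
ω_d = 64.6·√(1 − 0.614²) = 51.0 rad/s.

ω_d ≈ 51.0 rad/s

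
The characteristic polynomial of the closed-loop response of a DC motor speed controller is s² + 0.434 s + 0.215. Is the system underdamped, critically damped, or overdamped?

underdamped

a² − 4b = 0.434² − 4·0.215 < 0 (complex roots); the system is underdamped.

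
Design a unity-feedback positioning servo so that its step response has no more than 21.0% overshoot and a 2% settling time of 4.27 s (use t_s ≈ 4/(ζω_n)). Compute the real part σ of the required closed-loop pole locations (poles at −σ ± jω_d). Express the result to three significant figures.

The settling-time spec alone fixes σ = ζω_n = 4/t_s = 4/4.27 = 0.937.
(Overshoot then fixes ζ = 0.445 and hence ω_d = σ·√(1−ζ²)/ζ = 1.89 rad/s.)

σ ≈ 0.937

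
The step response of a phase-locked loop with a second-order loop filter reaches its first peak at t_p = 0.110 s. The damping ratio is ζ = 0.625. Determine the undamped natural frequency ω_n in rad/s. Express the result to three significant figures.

Peak time t_p = π/ω_d, so ω_d = π/t_p = π/0.110 = 28.6 rad/s.
ω_n = ω_d/√(1−ζ²) = 28.6/√0.609 = 36.6 rad/s.

ω_n ≈ 36.6 rad/s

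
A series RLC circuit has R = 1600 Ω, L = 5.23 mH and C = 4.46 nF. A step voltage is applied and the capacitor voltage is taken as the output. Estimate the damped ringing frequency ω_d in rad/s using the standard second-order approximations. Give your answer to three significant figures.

For a series RLC circuit (capacitor voltage as output), ω_n = 1/√(LC) = 1/√(5.23 mH · 4.46 nF) = 207000 rad/s.
ζ = (R/2)·√(C/L) = (1600/2)·√(4.46 nF/5.23 mH) = 0.739.
The damped frequency ω_d = ω_n√(1−ζ²) = 140000 rad/s.

ω_d ≈ 140000 rad/s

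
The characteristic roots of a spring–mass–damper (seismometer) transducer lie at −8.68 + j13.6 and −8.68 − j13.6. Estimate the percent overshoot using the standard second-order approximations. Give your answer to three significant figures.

The poles are at −σ ± jω_d with σ = 8.68 and ω_d = 13.6, so ω_n = √(σ²+ω_d²) = 16.1 rad/s and ζ = σ/ω_n = 0.538.
%OS = 100·exp(−πζ/√(1−ζ²)) = 13.5%.

%OS ≈ 13.5%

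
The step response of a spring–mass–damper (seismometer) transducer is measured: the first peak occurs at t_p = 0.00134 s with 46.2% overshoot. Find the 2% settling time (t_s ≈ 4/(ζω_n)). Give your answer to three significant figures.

t_s ≈ 0.00694 s

ζ from %OS: ζ = |ln 0.462|/√(π²+ln²0.462) = 0.239.
From t_p = π/ω_d, ω_d = π/0.00134 = 2340 rad/s, so ω_n = ω_d/√(1−ζ²) = 2410 rad/s.
t_s ≈ 4/(ζω_n) = 4/(0.239·2410) = 0.00694 s.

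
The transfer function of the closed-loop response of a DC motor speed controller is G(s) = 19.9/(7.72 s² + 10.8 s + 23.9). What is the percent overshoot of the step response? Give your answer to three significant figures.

Dividing through by 7.72: denominator becomes s² + 1.399 s + 3.096.
So ω_n = √3.096 = 1.76 rad/s and ζ = 1.399/(2·1.76) = 0.398.
%OS = 100·exp(−πζ/√(1−ζ²)) = 25.6%.

%OS ≈ 25.6%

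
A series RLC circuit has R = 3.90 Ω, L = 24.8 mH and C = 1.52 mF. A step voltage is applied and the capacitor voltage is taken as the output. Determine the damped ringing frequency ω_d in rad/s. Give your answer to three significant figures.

ω_d ≈ 143 rad/s

For a series RLC circuit (capacitor voltage as output), ω_n = 1/√(LC) = 1/√(24.8 mH · 1.52 mF) = 163 rad/s.
ζ = (R/2)·√(C/L) = (3.90/2)·√(1.52 mF/24.8 mH) = 0.483.
ω_d = ω_n√(1−ζ²) = 143 rad/s.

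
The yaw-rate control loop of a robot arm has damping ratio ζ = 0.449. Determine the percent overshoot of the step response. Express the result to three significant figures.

For an underdamped second-order system, %OS = 100·exp(−πζ/√(1−ζ²)).
πζ/√(1−ζ²) = π·0.449/√(1−0.202) = 1.579, so %OS = 100·e^(−1.579) = 20.6%.

%OS ≈ 20.6%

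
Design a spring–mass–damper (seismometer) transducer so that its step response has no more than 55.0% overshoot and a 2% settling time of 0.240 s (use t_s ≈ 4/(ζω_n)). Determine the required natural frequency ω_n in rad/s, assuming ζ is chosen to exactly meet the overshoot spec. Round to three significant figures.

ζ = −ln(OS)/√(π² + (ln OS)²). With OS = 0.550, ln OS = −0.5978 and ζ = 0.5978/3.198 = 0.187.
Then ω_n = 4/(ζ t_s) = 4/(0.187 × 0.240) = 89.2 rad/s.

ω_n ≈ 89.2 rad/s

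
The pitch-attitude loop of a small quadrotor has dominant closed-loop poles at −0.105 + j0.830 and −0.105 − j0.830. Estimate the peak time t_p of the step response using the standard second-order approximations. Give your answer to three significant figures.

t_p = π/ω_d with ω_d = 0.830 (the imaginary part), so t_p = 3.79 s.

t_p ≈ 3.79 s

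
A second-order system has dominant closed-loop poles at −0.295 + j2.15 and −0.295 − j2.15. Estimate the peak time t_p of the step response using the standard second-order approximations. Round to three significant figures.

t_p ≈ 1.46 s

t_p = π/ω_d with ω_d = 2.15 (the imaginary part), so t_p = 1.46 s.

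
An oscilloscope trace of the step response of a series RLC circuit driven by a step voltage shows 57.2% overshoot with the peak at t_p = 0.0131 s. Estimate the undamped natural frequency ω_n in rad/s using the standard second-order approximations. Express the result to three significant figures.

ω_n ≈ 244 rad/s

ζ from %OS: ζ = |ln 0.572|/√(π²+ln²0.572) = 0.175.
t_p = π/ω_d ⇒ ω_d = 240 rad/s; then ω_n = ω_d/√(1−ζ²) = 244 rad/s.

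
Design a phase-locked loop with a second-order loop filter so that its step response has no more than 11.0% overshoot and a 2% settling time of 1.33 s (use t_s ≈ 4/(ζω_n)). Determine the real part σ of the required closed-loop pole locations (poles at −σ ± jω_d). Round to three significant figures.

The settling-time spec alone fixes σ = ζω_n = 4/t_s = 4/1.33 = 3.01.
(Overshoot then fixes ζ = 0.575 and hence ω_d = σ·√(1−ζ²)/ζ = 4.28 rad/s.)

σ ≈ 3.01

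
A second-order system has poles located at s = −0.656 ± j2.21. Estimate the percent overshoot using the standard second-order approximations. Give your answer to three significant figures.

%OS ≈ 39.4%

With σ = 0.656, ω_d = 2.21: ω_n = √(σ²+ω_d²) = 2.31 rad/s, ζ = σ/ω_n = 0.285.
%OS = 100·exp(−πζ/√(1−ζ²)) = 39.4%.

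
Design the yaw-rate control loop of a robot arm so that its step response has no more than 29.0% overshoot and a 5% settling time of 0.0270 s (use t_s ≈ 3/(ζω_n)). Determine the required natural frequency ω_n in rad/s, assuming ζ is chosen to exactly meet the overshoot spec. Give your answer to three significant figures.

ω_n ≈ 303 rad/s

Inverting the overshoot relation: ζ = |ln 0.290|/√(π² + ln²0.290) = 0.367.
Then ω_n = 3/(ζ t_s) = 3/(0.367 × 0.0270) = 303 rad/s.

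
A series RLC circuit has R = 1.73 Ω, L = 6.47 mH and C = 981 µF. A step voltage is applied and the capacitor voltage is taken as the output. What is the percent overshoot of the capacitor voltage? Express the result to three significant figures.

For a series RLC circuit (capacitor voltage as output), ω_n = 1/√(LC) = 1/√(6.47 mH · 981 µF) = 397 rad/s.
ζ = (R/2)·√(C/L) = (1.73/2)·√(981 µF/6.47 mH) = 0.337.
%OS = 100·exp(−πζ/√(1−ζ²)) = 32.5%.

%OS ≈ 32.5%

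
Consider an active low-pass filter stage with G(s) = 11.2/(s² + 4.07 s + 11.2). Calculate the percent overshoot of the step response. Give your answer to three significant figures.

ω_n = √11.2 = 3.35 rad/s; ζ = 4.07/(2·3.35) = 0.608.
%OS = 100·exp(−πζ/√(1−ζ²)) = 9.01%.

%OS ≈ 9.01%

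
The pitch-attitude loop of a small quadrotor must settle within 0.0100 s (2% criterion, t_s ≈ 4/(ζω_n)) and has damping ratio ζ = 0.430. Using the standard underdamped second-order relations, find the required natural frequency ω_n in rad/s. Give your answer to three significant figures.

Rearranging t_s ≈ 4/(ζω_n) gives ω_n = 4/(ζ·t_s) = 4/(0.430 × 0.0100) = 930 rad/s.

ω_n ≈ 930 rad/s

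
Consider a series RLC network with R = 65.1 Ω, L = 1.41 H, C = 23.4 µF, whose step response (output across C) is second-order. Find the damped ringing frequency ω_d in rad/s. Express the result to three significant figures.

ω_d ≈ 173 rad/s

For a series RLC circuit (capacitor voltage as output), ω_n = 1/√(LC) = 1/√(1.41 H · 23.4 µF) = 174 rad/s.
ζ = (R/2)·√(C/L) = (65.1/2)·√(23.4 µF/1.41 H) = 0.133.
ω_d = 174·√(1 − 0.133²) = 173 rad/s.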